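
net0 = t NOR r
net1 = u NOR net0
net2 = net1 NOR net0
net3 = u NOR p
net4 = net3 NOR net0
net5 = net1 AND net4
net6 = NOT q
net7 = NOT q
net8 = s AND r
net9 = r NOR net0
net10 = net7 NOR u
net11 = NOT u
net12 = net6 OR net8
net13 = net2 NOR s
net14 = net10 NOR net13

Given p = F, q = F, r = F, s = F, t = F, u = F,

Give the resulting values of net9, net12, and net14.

net0 = t NOR r = F NOR F = T
net1 = u NOR net0 = F NOR T = F
net2 = net1 NOR net0 = F NOR T = F
net6 = NOT q = NOT F = T
net7 = NOT q = NOT F = T
net8 = s AND r = F AND F = F
net9 = r NOR net0 = F NOR T = F
net10 = net7 NOR u = T NOR F = F
net12 = net6 OR net8 = T OR F = T
net13 = net2 NOR s = F NOR F = T
net14 = net10 NOR net13 = F NOR T = F

net9 = F  net12 = T  net14 = F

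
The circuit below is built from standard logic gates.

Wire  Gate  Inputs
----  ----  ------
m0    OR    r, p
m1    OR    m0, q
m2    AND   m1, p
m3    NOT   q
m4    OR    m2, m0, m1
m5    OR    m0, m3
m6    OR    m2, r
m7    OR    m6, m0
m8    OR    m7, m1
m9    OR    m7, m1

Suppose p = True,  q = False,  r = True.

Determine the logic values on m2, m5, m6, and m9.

m2 = True  m5 = True  m6 = True  m9 = True

m0 = r OR p = True OR True = True
m1 = m0 OR q = True OR False = True
m2 = m1 AND p = True AND True = True
m3 = NOT q = NOT False = True
m5 = m0 OR m3 = True OR True = True
m6 = m2 OR r = True OR True = True
m7 = m6 OR m0 = True OR True = True
m9 = m7 OR m1 = True OR True = True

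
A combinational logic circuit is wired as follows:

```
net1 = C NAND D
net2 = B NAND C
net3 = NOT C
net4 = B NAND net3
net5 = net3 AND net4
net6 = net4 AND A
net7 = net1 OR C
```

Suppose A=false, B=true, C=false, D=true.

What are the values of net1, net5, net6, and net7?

net1 = true, net5 = false, net6 = false, net7 = true

net1 = C NAND D = false NAND true = true
net3 = NOT C = NOT false = true
net4 = B NAND net3 = true NAND true = false
net5 = net3 AND net4 = true AND false = false
net6 = net4 AND A = false AND false = false
net7 = net1 OR C = true OR false = true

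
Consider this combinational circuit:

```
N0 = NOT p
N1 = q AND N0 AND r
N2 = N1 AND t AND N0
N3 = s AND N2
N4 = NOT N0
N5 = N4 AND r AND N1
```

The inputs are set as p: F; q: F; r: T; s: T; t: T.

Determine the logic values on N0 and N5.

N0 = NOT p = NOT F = T
N1 = q AND N0 AND r = F AND T AND T = F
N4 = NOT N0 = NOT T = F
N5 = N4 AND r AND N1 = F AND T AND F = F

N0 = T; N5 = F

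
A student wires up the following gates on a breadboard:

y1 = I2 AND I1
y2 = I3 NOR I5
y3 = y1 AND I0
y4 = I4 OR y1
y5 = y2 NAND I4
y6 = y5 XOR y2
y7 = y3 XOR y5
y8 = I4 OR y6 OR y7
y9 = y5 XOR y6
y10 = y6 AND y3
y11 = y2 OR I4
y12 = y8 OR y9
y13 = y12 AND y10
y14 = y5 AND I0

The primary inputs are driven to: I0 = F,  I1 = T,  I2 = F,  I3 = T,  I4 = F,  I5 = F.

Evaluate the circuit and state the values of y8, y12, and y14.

y8 = T, y12 = T, y14 = F

y1 = I2 AND I1 = F AND T = F
y2 = I3 NOR I5 = T NOR F = F
y3 = y1 AND I0 = F AND F = F
y5 = y2 NAND I4 = F NAND F = T
y6 = y5 XOR y2 = T XOR F = T
y7 = y3 XOR y5 = F XOR T = T
y8 = I4 OR y6 OR y7 = F OR T OR T = T
y9 = y5 XOR y6 = T XOR T = F
y12 = y8 OR y9 = T OR F = T
y14 = y5 AND I0 = T AND F = F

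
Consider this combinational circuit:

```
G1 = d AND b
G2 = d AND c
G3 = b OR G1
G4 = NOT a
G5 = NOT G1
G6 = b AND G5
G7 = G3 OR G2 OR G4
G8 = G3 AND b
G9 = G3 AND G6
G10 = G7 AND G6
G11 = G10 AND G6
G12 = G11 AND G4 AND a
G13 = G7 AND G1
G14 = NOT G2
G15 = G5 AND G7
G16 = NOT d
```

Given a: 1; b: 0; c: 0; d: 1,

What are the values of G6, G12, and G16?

G6 = 0, G12 = 0, G16 = 0

G1 = d AND b = 1 AND 0 = 0
G2 = d AND c = 1 AND 0 = 0
G3 = b OR G1 = 0 OR 0 = 0
G4 = NOT a = NOT 1 = 0
G5 = NOT G1 = NOT 0 = 1
G6 = b AND G5 = 0 AND 1 = 0
G7 = G3 OR G2 OR G4 = 0 OR 0 OR 0 = 0
G10 = G7 AND G6 = 0 AND 0 = 0
G11 = G10 AND G6 = 0 AND 0 = 0
G12 = G11 AND G4 AND a = 0 AND 0 AND 1 = 0
G16 = NOT d = NOT 1 = 0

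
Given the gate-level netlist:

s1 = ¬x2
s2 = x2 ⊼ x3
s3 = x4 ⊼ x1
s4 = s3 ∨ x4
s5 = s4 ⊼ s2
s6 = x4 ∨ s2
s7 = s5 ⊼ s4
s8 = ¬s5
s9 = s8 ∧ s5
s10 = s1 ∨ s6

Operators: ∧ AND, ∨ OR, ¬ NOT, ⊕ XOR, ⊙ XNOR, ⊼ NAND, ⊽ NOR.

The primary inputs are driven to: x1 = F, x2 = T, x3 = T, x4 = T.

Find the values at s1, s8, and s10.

s1 = NOT x2 = NOT T = F
s2 = x2 NAND x3 = T NAND T = F
s3 = x4 NAND x1 = T NAND F = T
s4 = s3 OR x4 = T OR T = T
s5 = s4 NAND s2 = T NAND F = T
s6 = x4 OR s2 = T OR F = T
s8 = NOT s5 = NOT T = F
s10 = s1 OR s6 = F OR T = T

s1 = F, s8 = F, s10 = T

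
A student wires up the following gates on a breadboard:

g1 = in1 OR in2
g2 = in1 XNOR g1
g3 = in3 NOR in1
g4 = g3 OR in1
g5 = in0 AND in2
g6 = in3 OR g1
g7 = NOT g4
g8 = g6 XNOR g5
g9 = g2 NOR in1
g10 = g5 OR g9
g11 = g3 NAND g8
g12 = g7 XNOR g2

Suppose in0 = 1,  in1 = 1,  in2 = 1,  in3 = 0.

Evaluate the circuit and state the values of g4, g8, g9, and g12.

g1 = in1 OR in2 = 1 OR 1 = 1
g2 = in1 XNOR g1 = 1 XNOR 1 = 1
g3 = in3 NOR in1 = 0 NOR 1 = 0
g4 = g3 OR in1 = 0 OR 1 = 1
g5 = in0 AND in2 = 1 AND 1 = 1
g6 = in3 OR g1 = 0 OR 1 = 1
g7 = NOT g4 = NOT 1 = 0
g8 = g6 XNOR g5 = 1 XNOR 1 = 1
g9 = g2 NOR in1 = 1 NOR 1 = 0
g12 = g7 XNOR g2 = 0 XNOR 1 = 0

g4 = 1; g8 = 1; g9 = 0; g12 = 0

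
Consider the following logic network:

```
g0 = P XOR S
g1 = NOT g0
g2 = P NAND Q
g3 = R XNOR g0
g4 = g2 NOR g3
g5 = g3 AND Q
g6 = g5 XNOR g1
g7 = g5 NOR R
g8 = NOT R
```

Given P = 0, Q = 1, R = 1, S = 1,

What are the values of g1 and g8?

g1 = 0; g8 = 0

g0 = P XOR S = 0 XOR 1 = 1
g1 = NOT g0 = NOT 1 = 0
g8 = NOT R = NOT 1 = 0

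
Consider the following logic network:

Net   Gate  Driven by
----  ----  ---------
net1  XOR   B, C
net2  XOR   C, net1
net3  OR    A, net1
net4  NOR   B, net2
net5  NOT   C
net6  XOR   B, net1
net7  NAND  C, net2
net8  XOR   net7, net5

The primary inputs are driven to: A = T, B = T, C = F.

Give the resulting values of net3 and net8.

net3 = T  net8 = F

net1 = B XOR C = T XOR F = T
net2 = C XOR net1 = F XOR T = T
net3 = A OR net1 = T OR T = T
net5 = NOT C = NOT F = T
net7 = C NAND net2 = F NAND T = T
net8 = net7 XOR net5 = T XOR T = F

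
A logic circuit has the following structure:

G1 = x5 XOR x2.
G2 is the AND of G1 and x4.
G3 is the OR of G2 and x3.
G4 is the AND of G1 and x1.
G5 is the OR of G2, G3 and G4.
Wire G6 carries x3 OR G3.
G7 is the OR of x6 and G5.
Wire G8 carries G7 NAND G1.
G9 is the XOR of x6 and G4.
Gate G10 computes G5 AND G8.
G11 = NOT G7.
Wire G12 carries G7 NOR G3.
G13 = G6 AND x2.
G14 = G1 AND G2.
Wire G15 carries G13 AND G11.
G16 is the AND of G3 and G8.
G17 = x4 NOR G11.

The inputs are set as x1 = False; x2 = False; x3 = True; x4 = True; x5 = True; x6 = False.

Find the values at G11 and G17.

G11 = False; G17 = False

G1 = x5 XOR x2 = True XOR False = True
G2 = G1 AND x4 = True AND True = True
G3 = G2 OR x3 = True OR True = True
G4 = G1 AND x1 = True AND False = False
G5 = G2 OR G3 OR G4 = True OR True OR False = True
G7 = x6 OR G5 = False OR True = True
G11 = NOT G7 = NOT True = False
G17 = x4 NOR G11 = True NOR False = False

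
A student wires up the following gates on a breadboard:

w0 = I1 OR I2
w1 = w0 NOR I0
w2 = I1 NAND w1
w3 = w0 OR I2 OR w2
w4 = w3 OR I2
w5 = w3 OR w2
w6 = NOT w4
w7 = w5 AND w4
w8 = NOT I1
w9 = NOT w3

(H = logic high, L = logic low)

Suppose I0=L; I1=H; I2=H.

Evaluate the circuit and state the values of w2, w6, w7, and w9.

w2 = H, w6 = L, w7 = H, w9 = L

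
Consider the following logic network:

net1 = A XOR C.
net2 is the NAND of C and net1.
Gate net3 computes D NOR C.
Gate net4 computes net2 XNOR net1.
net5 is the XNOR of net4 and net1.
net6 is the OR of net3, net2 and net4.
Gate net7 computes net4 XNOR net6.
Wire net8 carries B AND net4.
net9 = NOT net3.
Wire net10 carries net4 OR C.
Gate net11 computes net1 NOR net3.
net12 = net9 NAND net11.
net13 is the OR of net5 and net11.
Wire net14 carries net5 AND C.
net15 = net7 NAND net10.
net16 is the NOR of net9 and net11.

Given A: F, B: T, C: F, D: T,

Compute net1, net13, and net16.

net1 = F  net13 = T  net16 = F

net1 = A XOR C = F XOR F = F
net2 = C NAND net1 = F NAND F = T
net3 = D NOR C = T NOR F = F
net4 = net2 XNOR net1 = T XNOR F = F
net5 = net4 XNOR net1 = F XNOR F = T
net9 = NOT net3 = NOT F = T
net11 = net1 NOR net3 = F NOR F = T
net13 = net5 OR net11 = T OR T = T
net16 = net9 NOR net11 = T NOR T = F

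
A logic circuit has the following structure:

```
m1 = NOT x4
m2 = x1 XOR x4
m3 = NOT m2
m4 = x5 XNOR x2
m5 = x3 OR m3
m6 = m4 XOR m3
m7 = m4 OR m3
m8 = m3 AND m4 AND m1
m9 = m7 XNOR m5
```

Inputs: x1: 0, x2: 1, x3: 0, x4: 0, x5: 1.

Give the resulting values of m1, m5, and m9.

m1 = NOT x4 = NOT 0 = 1
m2 = x1 XOR x4 = 0 XOR 0 = 0
m3 = NOT m2 = NOT 0 = 1
m4 = x5 XNOR x2 = 1 XNOR 1 = 1
m5 = x3 OR m3 = 0 OR 1 = 1
m7 = m4 OR m3 = 1 OR 1 = 1
m9 = m7 XNOR m5 = 1 XNOR 1 = 1

m1 = 1  m5 = 1  m9 = 1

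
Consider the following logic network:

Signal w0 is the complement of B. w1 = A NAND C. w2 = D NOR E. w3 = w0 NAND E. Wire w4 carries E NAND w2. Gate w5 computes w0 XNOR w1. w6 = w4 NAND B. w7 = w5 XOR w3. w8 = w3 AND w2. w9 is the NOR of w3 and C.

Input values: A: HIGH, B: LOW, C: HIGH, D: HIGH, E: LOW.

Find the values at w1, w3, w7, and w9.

w1 = LOW, w3 = HIGH, w7 = HIGH, w9 = LOW

w0 = NOT B = NOT LOW = HIGH
w1 = A NAND C = HIGH NAND HIGH = LOW
w3 = w0 NAND E = HIGH NAND LOW = HIGH
w5 = w0 XNOR w1 = HIGH XNOR LOW = LOW
w7 = w5 XOR w3 = LOW XOR HIGH = HIGH
w9 = w3 NOR C = HIGH NOR HIGH = LOW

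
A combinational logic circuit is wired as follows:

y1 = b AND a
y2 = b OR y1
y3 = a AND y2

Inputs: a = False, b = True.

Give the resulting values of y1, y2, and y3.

y1 = b AND a = True AND False = False
y2 = b OR y1 = True OR False = True
y3 = a AND y2 = False AND True = False

y1 = False, y2 = True, y3 = False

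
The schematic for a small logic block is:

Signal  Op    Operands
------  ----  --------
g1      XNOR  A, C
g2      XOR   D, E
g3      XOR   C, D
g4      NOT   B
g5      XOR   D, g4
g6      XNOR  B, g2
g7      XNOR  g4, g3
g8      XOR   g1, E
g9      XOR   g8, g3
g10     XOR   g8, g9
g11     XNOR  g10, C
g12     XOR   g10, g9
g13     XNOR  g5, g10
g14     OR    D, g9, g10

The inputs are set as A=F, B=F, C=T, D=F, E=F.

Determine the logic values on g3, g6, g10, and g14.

g3 = T; g6 = T; g10 = T; g14 = T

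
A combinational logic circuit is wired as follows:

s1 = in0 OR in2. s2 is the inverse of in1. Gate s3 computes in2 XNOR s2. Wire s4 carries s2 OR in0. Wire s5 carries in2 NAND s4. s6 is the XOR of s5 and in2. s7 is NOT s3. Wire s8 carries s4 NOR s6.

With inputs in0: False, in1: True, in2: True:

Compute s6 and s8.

s6 = False, s8 = True

s2 = NOT in1 = NOT True = False
s4 = s2 OR in0 = False OR False = False
s5 = in2 NAND s4 = True NAND False = True
s6 = s5 XOR in2 = True XOR True = False
s8 = s4 NOR s6 = False NOR False = True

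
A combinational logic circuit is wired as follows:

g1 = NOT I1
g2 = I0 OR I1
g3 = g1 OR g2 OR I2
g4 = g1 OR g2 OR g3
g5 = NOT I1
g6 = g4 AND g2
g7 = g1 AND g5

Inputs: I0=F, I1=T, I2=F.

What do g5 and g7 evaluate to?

g1 = NOT I1 = NOT T = F
g5 = NOT I1 = NOT T = F
g7 = g1 AND g5 = F AND F = F

g5 = F  g7 = F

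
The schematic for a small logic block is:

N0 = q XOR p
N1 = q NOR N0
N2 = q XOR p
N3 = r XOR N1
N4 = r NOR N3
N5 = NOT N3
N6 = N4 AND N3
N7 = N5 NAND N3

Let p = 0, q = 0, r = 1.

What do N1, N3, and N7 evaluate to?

N0 = q XOR p = 0 XOR 0 = 0
N1 = q NOR N0 = 0 NOR 0 = 1
N3 = r XOR N1 = 1 XOR 1 = 0
N5 = NOT N3 = NOT 0 = 1
N7 = N5 NAND N3 = 1 NAND 0 = 1

N1 = 1  N3 = 0  N7 = 1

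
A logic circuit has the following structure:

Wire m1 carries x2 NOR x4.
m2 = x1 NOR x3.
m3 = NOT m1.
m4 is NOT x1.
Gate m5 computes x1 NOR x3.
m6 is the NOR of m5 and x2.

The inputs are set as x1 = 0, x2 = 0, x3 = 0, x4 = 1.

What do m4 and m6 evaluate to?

m4 = 1  m6 = 0

m4 = NOT x1 = NOT 0 = 1
m5 = x1 NOR x3 = 0 NOR 0 = 1
m6 = m5 NOR x2 = 1 NOR 0 = 0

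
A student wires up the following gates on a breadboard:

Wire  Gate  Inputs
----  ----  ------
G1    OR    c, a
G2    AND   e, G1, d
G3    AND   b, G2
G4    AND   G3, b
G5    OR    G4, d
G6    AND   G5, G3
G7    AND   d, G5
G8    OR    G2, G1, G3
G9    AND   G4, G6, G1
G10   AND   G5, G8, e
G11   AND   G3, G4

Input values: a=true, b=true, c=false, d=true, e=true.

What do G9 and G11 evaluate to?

G1 = c OR a = false OR true = true
G2 = e AND G1 AND d = true AND true AND true = true
G3 = b AND G2 = true AND true = true
G4 = G3 AND b = true AND true = true
G5 = G4 OR d = true OR true = true
G6 = G5 AND G3 = true AND true = true
G9 = G4 AND G6 AND G1 = true AND true AND true = true
G11 = G3 AND G4 = true AND true = true

G9 = true, G11 = true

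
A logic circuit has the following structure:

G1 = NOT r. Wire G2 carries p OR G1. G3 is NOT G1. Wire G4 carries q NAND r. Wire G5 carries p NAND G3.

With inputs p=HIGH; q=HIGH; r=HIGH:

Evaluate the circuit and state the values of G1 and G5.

G1 = NOT r = NOT HIGH = LOW
G3 = NOT G1 = NOT LOW = HIGH
G5 = p NAND G3 = HIGH NAND HIGH = LOW

G1 = LOW  G5 = LOW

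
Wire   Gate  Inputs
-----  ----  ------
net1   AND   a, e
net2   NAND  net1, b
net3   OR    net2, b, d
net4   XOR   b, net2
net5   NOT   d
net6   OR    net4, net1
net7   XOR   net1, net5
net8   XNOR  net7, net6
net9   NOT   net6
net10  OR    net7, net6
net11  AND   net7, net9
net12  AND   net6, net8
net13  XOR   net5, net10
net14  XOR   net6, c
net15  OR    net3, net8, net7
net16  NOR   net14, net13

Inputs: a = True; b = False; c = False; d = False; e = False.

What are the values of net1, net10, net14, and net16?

net1 = a AND e = True AND False = False
net2 = net1 NAND b = False NAND False = True
net4 = b XOR net2 = False XOR True = True
net5 = NOT d = NOT False = True
net6 = net4 OR net1 = True OR False = True
net7 = net1 XOR net5 = False XOR True = True
net10 = net7 OR net6 = True OR True = True
net13 = net5 XOR net10 = True XOR True = False
net14 = net6 XOR c = True XOR False = True
net16 = net14 NOR net13 = True NOR False = False

net1 = False, net10 = True, net14 = True, net16 = False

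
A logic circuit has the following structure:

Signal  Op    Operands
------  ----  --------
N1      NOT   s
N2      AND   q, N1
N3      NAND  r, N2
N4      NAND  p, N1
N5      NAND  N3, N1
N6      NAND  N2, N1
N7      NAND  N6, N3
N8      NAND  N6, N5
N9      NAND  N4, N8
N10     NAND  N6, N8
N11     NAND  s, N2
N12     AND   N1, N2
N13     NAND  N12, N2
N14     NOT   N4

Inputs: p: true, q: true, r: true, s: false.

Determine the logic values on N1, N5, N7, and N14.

N1 = true; N5 = true; N7 = true; N14 = true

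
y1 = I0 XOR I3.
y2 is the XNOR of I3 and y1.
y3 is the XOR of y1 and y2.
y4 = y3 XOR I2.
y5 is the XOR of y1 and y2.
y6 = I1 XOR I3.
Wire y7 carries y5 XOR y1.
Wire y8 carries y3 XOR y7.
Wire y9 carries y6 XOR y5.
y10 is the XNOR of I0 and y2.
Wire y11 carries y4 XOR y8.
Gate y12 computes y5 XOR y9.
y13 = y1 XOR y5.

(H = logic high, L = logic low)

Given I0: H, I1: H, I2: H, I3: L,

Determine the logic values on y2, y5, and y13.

y2 = L  y5 = H  y13 = L

y1 = I0 XOR I3 = H XOR L = H
y2 = I3 XNOR y1 = L XNOR H = L
y5 = y1 XOR y2 = H XOR L = H
y13 = y1 XOR y5 = H XOR H = L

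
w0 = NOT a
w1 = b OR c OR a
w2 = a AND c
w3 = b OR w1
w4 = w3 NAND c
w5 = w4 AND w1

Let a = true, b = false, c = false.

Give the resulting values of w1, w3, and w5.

w1 = true, w3 = true, w5 = true

w1 = b OR c OR a = false OR false OR true = true
w3 = b OR w1 = false OR true = true
w4 = w3 NAND c = true NAND false = true
w5 = w4 AND w1 = true AND true = true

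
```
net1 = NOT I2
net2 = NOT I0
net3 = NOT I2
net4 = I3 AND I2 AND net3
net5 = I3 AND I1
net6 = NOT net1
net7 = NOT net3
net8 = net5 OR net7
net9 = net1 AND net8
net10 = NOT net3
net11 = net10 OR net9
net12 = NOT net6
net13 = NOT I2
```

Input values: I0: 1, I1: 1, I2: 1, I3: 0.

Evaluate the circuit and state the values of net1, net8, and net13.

net1 = 0; net8 = 1; net13 = 0

net1 = NOT I2 = NOT 1 = 0
net3 = NOT I2 = NOT 1 = 0
net5 = I3 AND I1 = 0 AND 1 = 0
net7 = NOT net3 = NOT 0 = 1
net8 = net5 OR net7 = 0 OR 1 = 1
net13 = NOT I2 = NOT 1 = 0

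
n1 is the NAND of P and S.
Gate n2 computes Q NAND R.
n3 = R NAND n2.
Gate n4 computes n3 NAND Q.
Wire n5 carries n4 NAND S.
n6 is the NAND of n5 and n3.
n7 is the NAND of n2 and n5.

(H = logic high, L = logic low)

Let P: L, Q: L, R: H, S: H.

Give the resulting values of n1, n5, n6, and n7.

n1 = H; n5 = L; n6 = H; n7 = H

n1 = P NAND S = L NAND H = H
n2 = Q NAND R = L NAND H = H
n3 = R NAND n2 = H NAND H = L
n4 = n3 NAND Q = L NAND L = H
n5 = n4 NAND S = H NAND H = L
n6 = n5 NAND n3 = L NAND L = H
n7 = n2 NAND n5 = H NAND L = H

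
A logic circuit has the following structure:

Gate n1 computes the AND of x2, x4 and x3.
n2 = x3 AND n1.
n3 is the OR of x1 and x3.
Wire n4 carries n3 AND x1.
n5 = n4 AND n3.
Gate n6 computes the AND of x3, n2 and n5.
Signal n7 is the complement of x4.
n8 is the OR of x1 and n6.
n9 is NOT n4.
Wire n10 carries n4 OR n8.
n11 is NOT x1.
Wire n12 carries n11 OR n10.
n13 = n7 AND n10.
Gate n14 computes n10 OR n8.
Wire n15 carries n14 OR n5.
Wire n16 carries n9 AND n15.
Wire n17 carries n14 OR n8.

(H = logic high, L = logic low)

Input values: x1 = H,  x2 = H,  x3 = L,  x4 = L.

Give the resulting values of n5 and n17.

n1 = x2 AND x4 AND x3 = H AND L AND L = L
n2 = x3 AND n1 = L AND L = L
n3 = x1 OR x3 = H OR L = H
n4 = n3 AND x1 = H AND H = H
n5 = n4 AND n3 = H AND H = H
n6 = x3 AND n2 AND n5 = L AND L AND H = L
n8 = x1 OR n6 = H OR L = H
n10 = n4 OR n8 = H OR H = H
n14 = n10 OR n8 = H OR H = H
n17 = n14 OR n8 = H OR H = H

n5 = H, n17 = H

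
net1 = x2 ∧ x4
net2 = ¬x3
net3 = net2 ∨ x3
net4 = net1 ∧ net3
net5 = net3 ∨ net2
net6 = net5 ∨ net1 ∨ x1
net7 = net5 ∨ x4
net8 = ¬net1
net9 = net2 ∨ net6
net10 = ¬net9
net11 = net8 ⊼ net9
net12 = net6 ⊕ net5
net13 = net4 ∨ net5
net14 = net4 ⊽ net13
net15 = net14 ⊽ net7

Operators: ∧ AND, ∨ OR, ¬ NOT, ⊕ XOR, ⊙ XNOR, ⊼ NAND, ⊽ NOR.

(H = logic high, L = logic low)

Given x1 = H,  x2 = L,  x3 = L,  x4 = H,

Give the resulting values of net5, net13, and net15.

net5 = H  net13 = H  net15 = L

net1 = x2 AND x4 = L AND H = L
net2 = NOT x3 = NOT L = H
net3 = net2 OR x3 = H OR L = H
net4 = net1 AND net3 = L AND H = L
net5 = net3 OR net2 = H OR H = H
net7 = net5 OR x4 = H OR H = H
net13 = net4 OR net5 = L OR H = H
net14 = net4 NOR net13 = L NOR H = L
net15 = net14 NOR net7 = L NOR H = L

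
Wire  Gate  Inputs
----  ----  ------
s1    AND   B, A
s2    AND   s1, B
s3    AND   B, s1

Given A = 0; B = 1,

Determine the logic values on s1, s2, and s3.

s1 = B AND A = 1 AND 0 = 0
s2 = s1 AND B = 0 AND 1 = 0
s3 = B AND s1 = 1 AND 0 = 0

s1 = 0, s2 = 0, s3 = 0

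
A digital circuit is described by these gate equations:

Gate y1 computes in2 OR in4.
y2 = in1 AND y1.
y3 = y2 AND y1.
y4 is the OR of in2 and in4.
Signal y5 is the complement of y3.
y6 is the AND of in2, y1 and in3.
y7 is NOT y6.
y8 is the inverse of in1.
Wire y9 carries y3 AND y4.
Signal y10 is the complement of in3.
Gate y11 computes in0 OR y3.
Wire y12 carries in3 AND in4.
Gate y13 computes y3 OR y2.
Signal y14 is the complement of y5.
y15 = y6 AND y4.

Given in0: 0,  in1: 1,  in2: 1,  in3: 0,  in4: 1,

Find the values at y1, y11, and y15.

y1 = 1  y11 = 1  y15 = 0

y1 = in2 OR in4 = 1 OR 1 = 1
y2 = in1 AND y1 = 1 AND 1 = 1
y3 = y2 AND y1 = 1 AND 1 = 1
y4 = in2 OR in4 = 1 OR 1 = 1
y6 = in2 AND y1 AND in3 = 1 AND 1 AND 0 = 0
y11 = in0 OR y3 = 0 OR 1 = 1
y15 = y6 AND y4 = 0 AND 1 = 0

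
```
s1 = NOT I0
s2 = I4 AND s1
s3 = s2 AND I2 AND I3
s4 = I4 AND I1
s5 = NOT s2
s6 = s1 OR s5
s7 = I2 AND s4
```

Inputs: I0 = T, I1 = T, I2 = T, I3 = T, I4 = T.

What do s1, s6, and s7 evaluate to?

s1 = NOT I0 = NOT T = F
s2 = I4 AND s1 = T AND F = F
s4 = I4 AND I1 = T AND T = T
s5 = NOT s2 = NOT F = T
s6 = s1 OR s5 = F OR T = T
s7 = I2 AND s4 = T AND T = T

s1 = F; s6 = T; s7 = T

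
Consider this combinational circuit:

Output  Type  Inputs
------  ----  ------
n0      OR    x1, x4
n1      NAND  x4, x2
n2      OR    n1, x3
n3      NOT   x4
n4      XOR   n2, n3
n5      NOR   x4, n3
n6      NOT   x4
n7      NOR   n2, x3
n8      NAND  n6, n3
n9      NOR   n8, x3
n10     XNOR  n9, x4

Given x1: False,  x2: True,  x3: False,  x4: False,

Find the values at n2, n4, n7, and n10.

n2 = True; n4 = False; n7 = False; n10 = False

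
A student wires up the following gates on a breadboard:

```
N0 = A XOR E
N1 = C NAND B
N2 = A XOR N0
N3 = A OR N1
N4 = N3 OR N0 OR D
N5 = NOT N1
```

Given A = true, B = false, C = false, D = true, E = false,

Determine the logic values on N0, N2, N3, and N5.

N0 = true; N2 = false; N3 = true; N5 = false

N0 = A XOR E = true XOR false = true
N1 = C NAND B = false NAND false = true
N2 = A XOR N0 = true XOR true = false
N3 = A OR N1 = true OR true = true
N5 = NOT N1 = NOT true = false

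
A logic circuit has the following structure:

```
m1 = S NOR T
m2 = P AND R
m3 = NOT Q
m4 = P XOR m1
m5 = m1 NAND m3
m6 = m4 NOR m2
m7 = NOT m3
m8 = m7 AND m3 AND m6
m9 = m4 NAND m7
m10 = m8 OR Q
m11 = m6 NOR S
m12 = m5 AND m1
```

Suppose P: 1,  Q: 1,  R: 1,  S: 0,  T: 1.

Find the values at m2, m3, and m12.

m2 = 1  m3 = 0  m12 = 0

m1 = S NOR T = 0 NOR 1 = 0
m2 = P AND R = 1 AND 1 = 1
m3 = NOT Q = NOT 1 = 0
m5 = m1 NAND m3 = 0 NAND 0 = 1
m12 = m5 AND m1 = 1 AND 0 = 0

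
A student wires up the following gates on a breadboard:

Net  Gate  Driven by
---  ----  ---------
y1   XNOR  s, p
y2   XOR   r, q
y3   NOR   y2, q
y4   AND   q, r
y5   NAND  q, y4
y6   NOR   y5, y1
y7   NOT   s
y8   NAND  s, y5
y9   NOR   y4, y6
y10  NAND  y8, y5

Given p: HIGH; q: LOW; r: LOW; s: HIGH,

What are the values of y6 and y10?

y6 = LOW  y10 = HIGH

y1 = s XNOR p = HIGH XNOR HIGH = HIGH
y4 = q AND r = LOW AND LOW = LOW
y5 = q NAND y4 = LOW NAND LOW = HIGH
y6 = y5 NOR y1 = HIGH NOR HIGH = LOW
y8 = s NAND y5 = HIGH NAND HIGH = LOW
y10 = y8 NAND y5 = LOW NAND HIGH = HIGH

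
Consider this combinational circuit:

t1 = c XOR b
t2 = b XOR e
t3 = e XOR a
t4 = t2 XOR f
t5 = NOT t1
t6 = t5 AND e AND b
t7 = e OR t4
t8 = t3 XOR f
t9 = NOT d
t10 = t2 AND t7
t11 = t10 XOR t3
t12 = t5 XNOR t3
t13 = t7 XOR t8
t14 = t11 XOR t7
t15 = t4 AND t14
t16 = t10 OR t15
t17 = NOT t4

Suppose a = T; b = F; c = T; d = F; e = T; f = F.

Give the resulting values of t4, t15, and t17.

t2 = b XOR e = F XOR T = T
t3 = e XOR a = T XOR T = F
t4 = t2 XOR f = T XOR F = T
t7 = e OR t4 = T OR T = T
t10 = t2 AND t7 = T AND T = T
t11 = t10 XOR t3 = T XOR F = T
t14 = t11 XOR t7 = T XOR T = F
t15 = t4 AND t14 = T AND F = F
t17 = NOT t4 = NOT T = F

t4 = T  t15 = F  t17 = F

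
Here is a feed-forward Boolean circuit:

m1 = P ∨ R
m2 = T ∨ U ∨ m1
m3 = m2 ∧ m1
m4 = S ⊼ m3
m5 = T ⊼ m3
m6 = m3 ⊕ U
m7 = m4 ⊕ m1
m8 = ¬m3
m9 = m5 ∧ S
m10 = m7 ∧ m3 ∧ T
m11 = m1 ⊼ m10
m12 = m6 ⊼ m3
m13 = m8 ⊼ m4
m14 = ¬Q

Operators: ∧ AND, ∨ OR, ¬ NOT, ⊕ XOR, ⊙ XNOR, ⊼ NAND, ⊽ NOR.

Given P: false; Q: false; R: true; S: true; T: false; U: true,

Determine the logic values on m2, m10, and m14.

m1 = P OR R = false OR true = true
m2 = T OR U OR m1 = false OR true OR true = true
m3 = m2 AND m1 = true AND true = true
m4 = S NAND m3 = true NAND true = false
m7 = m4 XOR m1 = false XOR true = true
m10 = m7 AND m3 AND T = true AND true AND false = false
m14 = NOT Q = NOT false = true

m2 = true  m10 = false  m14 = true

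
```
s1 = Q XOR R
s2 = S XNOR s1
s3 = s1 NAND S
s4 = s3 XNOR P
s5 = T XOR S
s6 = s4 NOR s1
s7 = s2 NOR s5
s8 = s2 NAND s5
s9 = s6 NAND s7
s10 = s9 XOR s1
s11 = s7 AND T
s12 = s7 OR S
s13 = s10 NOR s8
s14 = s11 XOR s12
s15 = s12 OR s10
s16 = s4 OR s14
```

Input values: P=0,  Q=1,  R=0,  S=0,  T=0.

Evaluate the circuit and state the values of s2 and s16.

s1 = Q XOR R = 1 XOR 0 = 1
s2 = S XNOR s1 = 0 XNOR 1 = 0
s3 = s1 NAND S = 1 NAND 0 = 1
s4 = s3 XNOR P = 1 XNOR 0 = 0
s5 = T XOR S = 0 XOR 0 = 0
s7 = s2 NOR s5 = 0 NOR 0 = 1
s11 = s7 AND T = 1 AND 0 = 0
s12 = s7 OR S = 1 OR 0 = 1
s14 = s11 XOR s12 = 0 XOR 1 = 1
s16 = s4 OR s14 = 0 OR 1 = 1

s2 = 0  s16 = 1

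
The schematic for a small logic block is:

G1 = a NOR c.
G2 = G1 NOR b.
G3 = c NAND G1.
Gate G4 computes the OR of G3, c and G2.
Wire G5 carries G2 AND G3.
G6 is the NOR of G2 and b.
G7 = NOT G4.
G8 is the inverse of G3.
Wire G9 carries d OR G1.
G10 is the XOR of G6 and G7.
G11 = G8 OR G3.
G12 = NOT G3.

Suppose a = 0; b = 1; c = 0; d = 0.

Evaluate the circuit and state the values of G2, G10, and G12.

G1 = a NOR c = 0 NOR 0 = 1
G2 = G1 NOR b = 1 NOR 1 = 0
G3 = c NAND G1 = 0 NAND 1 = 1
G4 = G3 OR c OR G2 = 1 OR 0 OR 0 = 1
G6 = G2 NOR b = 0 NOR 1 = 0
G7 = NOT G4 = NOT 1 = 0
G10 = G6 XOR G7 = 0 XOR 0 = 0
G12 = NOT G3 = NOT 1 = 0

G2 = 0, G10 = 0, G12 = 0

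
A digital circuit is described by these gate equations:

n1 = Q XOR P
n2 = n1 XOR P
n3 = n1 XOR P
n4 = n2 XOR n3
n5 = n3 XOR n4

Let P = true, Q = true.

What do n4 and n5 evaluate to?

n4 = false, n5 = true

n1 = Q XOR P = true XOR true = false
n2 = n1 XOR P = false XOR true = true
n3 = n1 XOR P = false XOR true = true
n4 = n2 XOR n3 = true XOR true = false
n5 = n3 XOR n4 = true XOR false = true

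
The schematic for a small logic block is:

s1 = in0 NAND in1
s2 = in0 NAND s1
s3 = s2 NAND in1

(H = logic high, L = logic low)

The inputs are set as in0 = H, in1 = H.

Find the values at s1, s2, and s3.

s1 = L, s2 = H, s3 = L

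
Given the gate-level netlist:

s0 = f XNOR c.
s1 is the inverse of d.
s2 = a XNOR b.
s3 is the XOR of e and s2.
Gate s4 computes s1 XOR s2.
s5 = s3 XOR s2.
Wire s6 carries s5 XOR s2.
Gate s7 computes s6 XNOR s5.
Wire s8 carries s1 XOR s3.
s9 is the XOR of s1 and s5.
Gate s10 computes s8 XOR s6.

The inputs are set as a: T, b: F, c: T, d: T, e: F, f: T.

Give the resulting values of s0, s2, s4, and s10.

s0 = f XNOR c = T XNOR T = T
s1 = NOT d = NOT T = F
s2 = a XNOR b = T XNOR F = F
s3 = e XOR s2 = F XOR F = F
s4 = s1 XOR s2 = F XOR F = F
s5 = s3 XOR s2 = F XOR F = F
s6 = s5 XOR s2 = F XOR F = F
s8 = s1 XOR s3 = F XOR F = F
s10 = s8 XOR s6 = F XOR F = F

s0 = T, s2 = F, s4 = F, s10 = F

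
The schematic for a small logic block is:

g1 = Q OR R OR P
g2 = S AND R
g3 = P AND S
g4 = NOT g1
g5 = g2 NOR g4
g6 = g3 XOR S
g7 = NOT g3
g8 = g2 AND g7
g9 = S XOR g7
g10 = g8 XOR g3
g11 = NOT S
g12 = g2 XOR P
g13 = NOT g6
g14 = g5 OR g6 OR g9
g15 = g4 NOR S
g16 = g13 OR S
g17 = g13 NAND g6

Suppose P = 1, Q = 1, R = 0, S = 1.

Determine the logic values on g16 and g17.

g16 = 1, g17 = 1

g3 = P AND S = 1 AND 1 = 1
g6 = g3 XOR S = 1 XOR 1 = 0
g13 = NOT g6 = NOT 0 = 1
g16 = g13 OR S = 1 OR 1 = 1
g17 = g13 NAND g6 = 1 NAND 0 = 1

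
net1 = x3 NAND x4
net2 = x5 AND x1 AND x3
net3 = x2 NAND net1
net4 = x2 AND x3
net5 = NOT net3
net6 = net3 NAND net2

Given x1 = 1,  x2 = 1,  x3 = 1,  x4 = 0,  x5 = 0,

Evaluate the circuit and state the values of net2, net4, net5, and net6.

net2 = 0  net4 = 1  net5 = 1  net6 = 1

net1 = x3 NAND x4 = 1 NAND 0 = 1
net2 = x5 AND x1 AND x3 = 0 AND 1 AND 1 = 0
net3 = x2 NAND net1 = 1 NAND 1 = 0
net4 = x2 AND x3 = 1 AND 1 = 1
net5 = NOT net3 = NOT 0 = 1
net6 = net3 NAND net2 = 0 NAND 0 = 1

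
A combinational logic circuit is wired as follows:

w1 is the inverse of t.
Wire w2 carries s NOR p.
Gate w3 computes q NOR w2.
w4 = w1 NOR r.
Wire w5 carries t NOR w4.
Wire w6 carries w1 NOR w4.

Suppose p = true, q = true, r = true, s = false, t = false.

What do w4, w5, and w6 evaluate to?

w4 = false  w5 = true  w6 = false

w1 = NOT t = NOT false = true
w4 = w1 NOR r = true NOR true = false
w5 = t NOR w4 = false NOR false = true
w6 = w1 NOR w4 = true NOR false = false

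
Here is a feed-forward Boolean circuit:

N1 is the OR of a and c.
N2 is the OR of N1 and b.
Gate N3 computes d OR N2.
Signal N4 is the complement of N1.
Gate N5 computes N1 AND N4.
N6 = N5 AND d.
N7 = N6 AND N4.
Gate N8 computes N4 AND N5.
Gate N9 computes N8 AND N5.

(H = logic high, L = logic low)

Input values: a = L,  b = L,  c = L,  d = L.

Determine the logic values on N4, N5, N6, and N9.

N4 = H; N5 = L; N6 = L; N9 = L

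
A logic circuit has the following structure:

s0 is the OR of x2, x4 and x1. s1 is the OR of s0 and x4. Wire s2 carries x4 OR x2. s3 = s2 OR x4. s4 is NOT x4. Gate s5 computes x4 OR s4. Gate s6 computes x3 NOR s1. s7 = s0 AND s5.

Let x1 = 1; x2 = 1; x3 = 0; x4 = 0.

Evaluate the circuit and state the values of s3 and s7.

s3 = 1, s7 = 1

s0 = x2 OR x4 OR x1 = 1 OR 0 OR 1 = 1
s2 = x4 OR x2 = 0 OR 1 = 1
s3 = s2 OR x4 = 1 OR 0 = 1
s4 = NOT x4 = NOT 0 = 1
s5 = x4 OR s4 = 0 OR 1 = 1
s7 = s0 AND s5 = 1 AND 1 = 1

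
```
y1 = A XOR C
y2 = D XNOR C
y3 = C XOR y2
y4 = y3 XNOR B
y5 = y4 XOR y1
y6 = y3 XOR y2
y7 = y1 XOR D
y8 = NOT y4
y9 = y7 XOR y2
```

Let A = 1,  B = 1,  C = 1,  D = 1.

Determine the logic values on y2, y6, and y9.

y2 = 1, y6 = 1, y9 = 0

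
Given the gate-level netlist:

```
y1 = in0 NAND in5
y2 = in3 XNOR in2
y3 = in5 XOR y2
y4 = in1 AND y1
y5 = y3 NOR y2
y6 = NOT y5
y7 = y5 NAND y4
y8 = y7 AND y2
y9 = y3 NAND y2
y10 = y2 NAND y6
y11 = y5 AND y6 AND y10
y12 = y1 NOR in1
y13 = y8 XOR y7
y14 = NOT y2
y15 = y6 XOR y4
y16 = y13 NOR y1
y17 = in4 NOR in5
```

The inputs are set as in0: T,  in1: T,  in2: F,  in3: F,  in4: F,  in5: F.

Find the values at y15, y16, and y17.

y1 = in0 NAND in5 = T NAND F = T
y2 = in3 XNOR in2 = F XNOR F = T
y3 = in5 XOR y2 = F XOR T = T
y4 = in1 AND y1 = T AND T = T
y5 = y3 NOR y2 = T NOR T = F
y6 = NOT y5 = NOT F = T
y7 = y5 NAND y4 = F NAND T = T
y8 = y7 AND y2 = T AND T = T
y13 = y8 XOR y7 = T XOR T = F
y15 = y6 XOR y4 = T XOR T = F
y16 = y13 NOR y1 = F NOR T = F
y17 = in4 NOR in5 = F NOR F = T

y15 = F; y16 = F; y17 = T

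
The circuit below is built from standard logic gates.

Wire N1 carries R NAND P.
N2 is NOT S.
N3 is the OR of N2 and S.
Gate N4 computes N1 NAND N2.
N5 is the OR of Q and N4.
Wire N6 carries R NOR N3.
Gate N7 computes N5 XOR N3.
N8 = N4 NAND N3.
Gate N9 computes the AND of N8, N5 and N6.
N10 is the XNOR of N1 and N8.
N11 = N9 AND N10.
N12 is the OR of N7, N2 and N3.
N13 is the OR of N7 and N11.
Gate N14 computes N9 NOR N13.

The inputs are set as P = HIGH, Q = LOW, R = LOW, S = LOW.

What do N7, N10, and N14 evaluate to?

N1 = R NAND P = LOW NAND HIGH = HIGH
N2 = NOT S = NOT LOW = HIGH
N3 = N2 OR S = HIGH OR LOW = HIGH
N4 = N1 NAND N2 = HIGH NAND HIGH = LOW
N5 = Q OR N4 = LOW OR LOW = LOW
N6 = R NOR N3 = LOW NOR HIGH = LOW
N7 = N5 XOR N3 = LOW XOR HIGH = HIGH
N8 = N4 NAND N3 = LOW NAND HIGH = HIGH
N9 = N8 AND N5 AND N6 = HIGH AND LOW AND LOW = LOW
N10 = N1 XNOR N8 = HIGH XNOR HIGH = HIGH
N11 = N9 AND N10 = LOW AND HIGH = LOW
N13 = N7 OR N11 = HIGH OR LOW = HIGH
N14 = N9 NOR N13 = LOW NOR HIGH = LOW

N7 = HIGH; N10 = HIGH; N14 = LOW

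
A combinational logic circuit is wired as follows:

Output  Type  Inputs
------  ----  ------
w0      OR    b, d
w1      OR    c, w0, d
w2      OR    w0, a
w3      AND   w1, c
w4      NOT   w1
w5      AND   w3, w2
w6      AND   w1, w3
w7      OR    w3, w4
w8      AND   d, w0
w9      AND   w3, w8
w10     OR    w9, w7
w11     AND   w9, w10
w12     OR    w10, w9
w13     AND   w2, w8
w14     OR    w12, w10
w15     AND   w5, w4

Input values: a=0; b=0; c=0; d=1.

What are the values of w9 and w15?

w0 = b OR d = 0 OR 1 = 1
w1 = c OR w0 OR d = 0 OR 1 OR 1 = 1
w2 = w0 OR a = 1 OR 0 = 1
w3 = w1 AND c = 1 AND 0 = 0
w4 = NOT w1 = NOT 1 = 0
w5 = w3 AND w2 = 0 AND 1 = 0
w8 = d AND w0 = 1 AND 1 = 1
w9 = w3 AND w8 = 0 AND 1 = 0
w15 = w5 AND w4 = 0 AND 0 = 0

w9 = 0, w15 = 0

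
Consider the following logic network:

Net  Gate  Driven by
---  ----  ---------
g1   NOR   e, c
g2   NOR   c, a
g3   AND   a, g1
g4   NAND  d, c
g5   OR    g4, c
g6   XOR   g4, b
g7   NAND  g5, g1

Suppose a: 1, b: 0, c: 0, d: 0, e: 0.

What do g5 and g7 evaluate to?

g5 = 1, g7 = 0

g1 = e NOR c = 0 NOR 0 = 1
g4 = d NAND c = 0 NAND 0 = 1
g5 = g4 OR c = 1 OR 0 = 1
g7 = g5 NAND g1 = 1 NAND 1 = 0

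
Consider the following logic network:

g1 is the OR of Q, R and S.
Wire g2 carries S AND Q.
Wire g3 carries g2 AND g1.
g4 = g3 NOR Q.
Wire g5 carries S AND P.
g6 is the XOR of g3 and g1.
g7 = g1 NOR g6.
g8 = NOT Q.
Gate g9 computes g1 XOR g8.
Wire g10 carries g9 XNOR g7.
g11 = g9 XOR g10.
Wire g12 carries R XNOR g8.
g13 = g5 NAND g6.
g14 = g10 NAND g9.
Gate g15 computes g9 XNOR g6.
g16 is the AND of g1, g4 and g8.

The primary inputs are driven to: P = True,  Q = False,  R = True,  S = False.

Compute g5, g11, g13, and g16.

g5 = False, g11 = True, g13 = True, g16 = True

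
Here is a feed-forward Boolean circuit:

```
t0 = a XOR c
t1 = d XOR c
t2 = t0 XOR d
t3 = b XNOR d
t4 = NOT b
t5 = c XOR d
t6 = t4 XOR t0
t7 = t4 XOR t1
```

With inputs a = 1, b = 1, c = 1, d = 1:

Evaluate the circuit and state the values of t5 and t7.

t5 = 0; t7 = 0

t1 = d XOR c = 1 XOR 1 = 0
t4 = NOT b = NOT 1 = 0
t5 = c XOR d = 1 XOR 1 = 0
t7 = t4 XOR t1 = 0 XOR 0 = 0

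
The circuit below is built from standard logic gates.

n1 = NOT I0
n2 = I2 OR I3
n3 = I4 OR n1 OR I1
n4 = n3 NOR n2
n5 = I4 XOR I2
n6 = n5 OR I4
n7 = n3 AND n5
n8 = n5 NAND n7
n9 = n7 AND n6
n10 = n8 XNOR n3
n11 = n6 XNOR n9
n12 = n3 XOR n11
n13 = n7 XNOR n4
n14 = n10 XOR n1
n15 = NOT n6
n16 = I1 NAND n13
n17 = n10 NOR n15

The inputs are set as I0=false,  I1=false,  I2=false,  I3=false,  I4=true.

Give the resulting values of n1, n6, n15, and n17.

n1 = true, n6 = true, n15 = false, n17 = true

n1 = NOT I0 = NOT false = true
n3 = I4 OR n1 OR I1 = true OR true OR false = true
n5 = I4 XOR I2 = true XOR false = true
n6 = n5 OR I4 = true OR true = true
n7 = n3 AND n5 = true AND true = true
n8 = n5 NAND n7 = true NAND true = false
n10 = n8 XNOR n3 = false XNOR true = false
n15 = NOT n6 = NOT true = false
n17 = n10 NOR n15 = false NOR false = true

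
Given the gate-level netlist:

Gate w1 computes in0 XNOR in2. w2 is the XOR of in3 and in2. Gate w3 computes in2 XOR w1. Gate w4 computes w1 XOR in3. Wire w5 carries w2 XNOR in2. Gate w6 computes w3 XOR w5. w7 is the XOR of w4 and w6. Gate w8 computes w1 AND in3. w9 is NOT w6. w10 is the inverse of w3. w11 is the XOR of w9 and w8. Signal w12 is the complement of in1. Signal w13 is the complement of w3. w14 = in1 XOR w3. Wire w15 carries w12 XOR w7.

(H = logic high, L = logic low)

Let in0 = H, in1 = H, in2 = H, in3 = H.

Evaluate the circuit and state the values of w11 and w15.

w11 = L  w15 = L

w1 = in0 XNOR in2 = H XNOR H = H
w2 = in3 XOR in2 = H XOR H = L
w3 = in2 XOR w1 = H XOR H = L
w4 = w1 XOR in3 = H XOR H = L
w5 = w2 XNOR in2 = L XNOR H = L
w6 = w3 XOR w5 = L XOR L = L
w7 = w4 XOR w6 = L XOR L = L
w8 = w1 AND in3 = H AND H = H
w9 = NOT w6 = NOT L = H
w11 = w9 XOR w8 = H XOR H = L
w12 = NOT in1 = NOT H = L
w15 = w12 XOR w7 = L XOR L = L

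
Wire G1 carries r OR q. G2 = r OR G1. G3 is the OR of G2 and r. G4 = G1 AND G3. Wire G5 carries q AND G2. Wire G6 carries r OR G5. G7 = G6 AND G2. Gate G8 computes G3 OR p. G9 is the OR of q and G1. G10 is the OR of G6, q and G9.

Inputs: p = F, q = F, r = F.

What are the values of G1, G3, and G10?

G1 = r OR q = F OR F = F
G2 = r OR G1 = F OR F = F
G3 = G2 OR r = F OR F = F
G5 = q AND G2 = F AND F = F
G6 = r OR G5 = F OR F = F
G9 = q OR G1 = F OR F = F
G10 = G6 OR q OR G9 = F OR F OR F = F

G1 = F, G3 = F, G10 = F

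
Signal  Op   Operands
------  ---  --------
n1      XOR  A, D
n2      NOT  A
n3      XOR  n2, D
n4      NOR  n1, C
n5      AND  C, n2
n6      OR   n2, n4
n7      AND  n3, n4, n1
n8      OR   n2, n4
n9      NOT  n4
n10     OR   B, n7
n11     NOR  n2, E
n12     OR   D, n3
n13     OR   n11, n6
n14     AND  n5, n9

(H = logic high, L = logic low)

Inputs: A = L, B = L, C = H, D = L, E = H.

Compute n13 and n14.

n13 = H, n14 = H

n1 = A XOR D = L XOR L = L
n2 = NOT A = NOT L = H
n4 = n1 NOR C = L NOR H = L
n5 = C AND n2 = H AND H = H
n6 = n2 OR n4 = H OR L = H
n9 = NOT n4 = NOT L = H
n11 = n2 NOR E = H NOR H = L
n13 = n11 OR n6 = L OR H = H
n14 = n5 AND n9 = H AND H = H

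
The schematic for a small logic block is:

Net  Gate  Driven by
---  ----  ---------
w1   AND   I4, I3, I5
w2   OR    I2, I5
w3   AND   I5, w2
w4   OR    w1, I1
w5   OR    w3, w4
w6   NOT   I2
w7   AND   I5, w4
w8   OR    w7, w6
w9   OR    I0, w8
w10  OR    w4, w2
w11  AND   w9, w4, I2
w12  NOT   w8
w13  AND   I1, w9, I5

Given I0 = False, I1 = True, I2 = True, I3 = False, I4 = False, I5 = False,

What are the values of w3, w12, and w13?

w1 = I4 AND I3 AND I5 = False AND False AND False = False
w2 = I2 OR I5 = True OR False = True
w3 = I5 AND w2 = False AND True = False
w4 = w1 OR I1 = False OR True = True
w6 = NOT I2 = NOT True = False
w7 = I5 AND w4 = False AND True = False
w8 = w7 OR w6 = False OR False = False
w9 = I0 OR w8 = False OR False = False
w12 = NOT w8 = NOT False = True
w13 = I1 AND w9 AND I5 = True AND False AND False = False

w3 = False  w12 = True  w13 = False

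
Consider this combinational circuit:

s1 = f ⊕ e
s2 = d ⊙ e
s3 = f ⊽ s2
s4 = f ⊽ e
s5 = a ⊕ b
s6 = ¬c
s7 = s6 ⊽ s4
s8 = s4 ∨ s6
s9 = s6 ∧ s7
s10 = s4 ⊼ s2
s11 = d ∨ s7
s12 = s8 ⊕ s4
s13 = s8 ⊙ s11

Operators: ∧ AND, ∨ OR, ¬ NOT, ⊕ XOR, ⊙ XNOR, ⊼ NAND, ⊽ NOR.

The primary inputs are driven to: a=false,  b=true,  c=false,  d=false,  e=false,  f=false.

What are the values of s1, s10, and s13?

s1 = f XOR e = false XOR false = false
s2 = d XNOR e = false XNOR false = true
s4 = f NOR e = false NOR false = true
s6 = NOT c = NOT false = true
s7 = s6 NOR s4 = true NOR true = false
s8 = s4 OR s6 = true OR true = true
s10 = s4 NAND s2 = true NAND true = false
s11 = d OR s7 = false OR false = false
s13 = s8 XNOR s11 = true XNOR false = false

s1 = false, s10 = false, s13 = false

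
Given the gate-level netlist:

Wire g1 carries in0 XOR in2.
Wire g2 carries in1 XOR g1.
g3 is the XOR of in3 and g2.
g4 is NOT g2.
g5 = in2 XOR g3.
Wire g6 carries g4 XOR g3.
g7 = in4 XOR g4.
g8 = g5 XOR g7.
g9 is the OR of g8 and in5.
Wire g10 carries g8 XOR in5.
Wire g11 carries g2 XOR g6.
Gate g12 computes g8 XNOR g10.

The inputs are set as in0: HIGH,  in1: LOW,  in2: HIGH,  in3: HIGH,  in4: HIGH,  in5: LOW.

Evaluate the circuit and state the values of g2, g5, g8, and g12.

g1 = in0 XOR in2 = HIGH XOR HIGH = LOW
g2 = in1 XOR g1 = LOW XOR LOW = LOW
g3 = in3 XOR g2 = HIGH XOR LOW = HIGH
g4 = NOT g2 = NOT LOW = HIGH
g5 = in2 XOR g3 = HIGH XOR HIGH = LOW
g7 = in4 XOR g4 = HIGH XOR HIGH = LOW
g8 = g5 XOR g7 = LOW XOR LOW = LOW
g10 = g8 XOR in5 = LOW XOR LOW = LOW
g12 = g8 XNOR g10 = LOW XNOR LOW = HIGH

g2 = LOW; g5 = LOW; g8 = LOW; g12 = HIGH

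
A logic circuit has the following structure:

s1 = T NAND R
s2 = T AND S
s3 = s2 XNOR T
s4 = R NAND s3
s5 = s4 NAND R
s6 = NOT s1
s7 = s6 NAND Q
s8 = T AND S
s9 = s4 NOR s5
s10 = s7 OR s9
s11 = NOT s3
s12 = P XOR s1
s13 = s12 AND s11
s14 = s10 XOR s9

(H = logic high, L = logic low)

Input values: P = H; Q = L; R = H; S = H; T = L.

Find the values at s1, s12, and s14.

s1 = T NAND R = L NAND H = H
s2 = T AND S = L AND H = L
s3 = s2 XNOR T = L XNOR L = H
s4 = R NAND s3 = H NAND H = L
s5 = s4 NAND R = L NAND H = H
s6 = NOT s1 = NOT H = L
s7 = s6 NAND Q = L NAND L = H
s9 = s4 NOR s5 = L NOR H = L
s10 = s7 OR s9 = H OR L = H
s12 = P XOR s1 = H XOR H = L
s14 = s10 XOR s9 = H XOR L = H

s1 = H, s12 = L, s14 = H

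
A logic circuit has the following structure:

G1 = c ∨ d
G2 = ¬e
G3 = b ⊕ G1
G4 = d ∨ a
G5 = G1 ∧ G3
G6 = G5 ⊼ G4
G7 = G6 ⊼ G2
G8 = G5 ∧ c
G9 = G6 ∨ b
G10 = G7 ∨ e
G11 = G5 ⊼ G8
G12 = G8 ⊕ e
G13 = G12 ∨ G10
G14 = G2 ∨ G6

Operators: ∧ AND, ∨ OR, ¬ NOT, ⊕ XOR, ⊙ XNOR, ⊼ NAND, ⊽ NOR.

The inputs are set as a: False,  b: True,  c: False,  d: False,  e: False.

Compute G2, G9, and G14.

G2 = True, G9 = True, G14 = True

G1 = c OR d = False OR False = False
G2 = NOT e = NOT False = True
G3 = b XOR G1 = True XOR False = True
G4 = d OR a = False OR False = False
G5 = G1 AND G3 = False AND True = False
G6 = G5 NAND G4 = False NAND False = True
G9 = G6 OR b = True OR True = True
G14 = G2 OR G6 = True OR True = True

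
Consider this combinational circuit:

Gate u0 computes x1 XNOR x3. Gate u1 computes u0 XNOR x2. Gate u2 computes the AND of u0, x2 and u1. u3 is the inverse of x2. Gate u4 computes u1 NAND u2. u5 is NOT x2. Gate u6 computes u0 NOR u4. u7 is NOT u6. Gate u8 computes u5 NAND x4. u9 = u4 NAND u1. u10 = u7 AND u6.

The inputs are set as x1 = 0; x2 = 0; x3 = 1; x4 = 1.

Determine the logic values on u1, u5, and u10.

u1 = 1; u5 = 1; u10 = 0

u0 = x1 XNOR x3 = 0 XNOR 1 = 0
u1 = u0 XNOR x2 = 0 XNOR 0 = 1
u2 = u0 AND x2 AND u1 = 0 AND 0 AND 1 = 0
u4 = u1 NAND u2 = 1 NAND 0 = 1
u5 = NOT x2 = NOT 0 = 1
u6 = u0 NOR u4 = 0 NOR 1 = 0
u7 = NOT u6 = NOT 0 = 1
u10 = u7 AND u6 = 1 AND 0 = 0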